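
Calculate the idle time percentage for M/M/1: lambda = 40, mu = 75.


Idle fraction = (1 - rho) * 100 = (1 - 40/75) * 100 = 46.7%

46.7%


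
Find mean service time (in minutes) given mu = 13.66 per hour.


Mean service time = 60/mu = 60/13.66 = 4.39 minutes

4.39 minutes


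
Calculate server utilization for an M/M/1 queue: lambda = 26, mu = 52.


rho = lambda/mu = 26/52 = 0.5

0.5


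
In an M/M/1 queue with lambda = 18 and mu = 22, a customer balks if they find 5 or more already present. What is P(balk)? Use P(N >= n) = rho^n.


P(N >= 5) = rho^5 = (18/22)^5 = 0.3666

0.3666


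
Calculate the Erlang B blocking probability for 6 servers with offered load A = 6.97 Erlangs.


B(N,A) = (A^N/N!) / sum(A^k/k!, k=0..N) with N=6, A=6.97 = 0.3295

0.3295


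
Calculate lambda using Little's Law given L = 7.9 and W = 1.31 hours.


lambda = L / W = 7.9 / 1.31 = 6.03 per hour

6.03 per hour


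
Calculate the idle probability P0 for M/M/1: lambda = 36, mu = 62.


P0 = 1 - rho = 1 - 36/62 = 0.4194

0.4194


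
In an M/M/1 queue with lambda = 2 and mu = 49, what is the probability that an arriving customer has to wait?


P(wait) = rho = lambda/mu = 2/49 = 0.0408

0.0408


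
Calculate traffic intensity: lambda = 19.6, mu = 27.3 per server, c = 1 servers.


rho = lambda / (c * mu) = 19.6 / (1 * 27.3) = 0.7179

0.7179


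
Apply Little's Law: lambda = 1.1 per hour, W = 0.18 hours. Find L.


L = lambda * W = 1.1 * 0.18 = 0.2

0.2


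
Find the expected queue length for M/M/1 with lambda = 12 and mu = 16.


rho = 12/16; Lq = rho^2/(1-rho) = 2.25

2.25


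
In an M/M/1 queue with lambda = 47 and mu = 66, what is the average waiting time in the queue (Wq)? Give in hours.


rho = 47/66; Wq = rho/(mu - lambda) = 0.0375 hours

0.0375 hours


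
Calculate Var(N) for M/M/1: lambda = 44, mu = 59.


rho = 44/59; Var(N) = rho/(1-rho)^2 = 11.54

11.54


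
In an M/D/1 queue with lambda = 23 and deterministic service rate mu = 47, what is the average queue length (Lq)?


M/D/1: Lq = rho^2 / (2*(1-rho)) where rho = 23/47; Lq = 0.23

0.23


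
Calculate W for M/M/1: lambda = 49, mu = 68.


W = 1/(mu - lambda) = 1/(68 - 49) = 0.0526 hours

0.0526 hours


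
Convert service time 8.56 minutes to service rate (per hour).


mu = 60 / avg_service_time = 60 / 8.56 = 7.01 per hour

7.01 per hour


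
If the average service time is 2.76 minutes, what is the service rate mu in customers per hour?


mu = 60 / avg_service_time = 60 / 2.76 = 21.74 per hour

21.74 per hour


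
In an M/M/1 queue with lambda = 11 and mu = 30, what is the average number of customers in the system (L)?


rho = 11/30; L = rho/(1-rho) = 0.58

0.58


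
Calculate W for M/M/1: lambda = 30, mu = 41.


W = 1/(mu - lambda) = 1/(41 - 30) = 0.0909 hours

0.0909 hours


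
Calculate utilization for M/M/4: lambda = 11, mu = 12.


rho = lambda/(c*mu) = 11/(4*12) = 0.2292

0.2292


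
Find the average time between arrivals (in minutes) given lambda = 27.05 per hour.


Mean interarrival time = 60/lambda = 60/27.05 = 2.22 minutes

2.22 minutes


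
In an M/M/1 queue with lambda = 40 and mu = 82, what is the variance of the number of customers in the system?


rho = 40/82; Var(N) = rho/(1-rho)^2 = 1.86

1.86


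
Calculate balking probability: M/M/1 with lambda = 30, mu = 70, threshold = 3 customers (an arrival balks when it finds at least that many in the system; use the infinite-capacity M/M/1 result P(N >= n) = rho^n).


P(N >= 3) = rho^3 = (30/70)^3 = 0.0787

0.0787


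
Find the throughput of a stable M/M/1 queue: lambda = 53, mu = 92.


For a stable queue (lambda < mu), throughput = lambda = 53 per hour

53 per hour


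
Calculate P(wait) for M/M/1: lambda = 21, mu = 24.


P(wait) = rho = lambda/mu = 21/24 = 0.875

0.875


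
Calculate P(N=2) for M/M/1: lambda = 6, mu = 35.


rho = 6/35; P(n) = (1-rho)*rho^n = (1-6/35)*(6/35)^2 = 0.0243

0.0243


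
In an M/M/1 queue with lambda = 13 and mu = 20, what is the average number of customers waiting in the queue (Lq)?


rho = 13/20; Lq = rho^2/(1-rho) = 1.21

1.21


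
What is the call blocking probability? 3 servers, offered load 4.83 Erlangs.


B(N,A) = (A^N/N!) / sum(A^k/k!, k=0..N) with N=3, A=4.83 = 0.5177

0.5177


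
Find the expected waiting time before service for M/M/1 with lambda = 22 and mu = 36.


rho = 22/36; Wq = rho/(mu - lambda) = 0.0437 hours

0.0437 hours


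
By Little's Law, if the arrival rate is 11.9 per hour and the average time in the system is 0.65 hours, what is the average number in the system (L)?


L = lambda * W = 11.9 * 0.65 = 7.74

7.74


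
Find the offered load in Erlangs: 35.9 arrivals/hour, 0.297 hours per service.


Offered load a = lambda * E[S] = 35.9 * 0.297 = 10.66 Erlangs

10.66 Erlangs


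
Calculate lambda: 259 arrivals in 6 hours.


lambda = total arrivals / time = 259 / 6 = 43.17 per hour

43.17 per hour


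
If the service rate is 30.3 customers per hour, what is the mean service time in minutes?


Mean service time = 60/mu = 60/30.3 = 1.98 minutes

1.98 minutes


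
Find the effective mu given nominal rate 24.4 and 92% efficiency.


Effective rate = mu * efficiency = 24.4 * 0.92 = 22.45 per hour

22.45 per hour


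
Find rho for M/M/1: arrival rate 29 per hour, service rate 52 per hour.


rho = lambda/mu = 29/52 = 0.5577

0.5577


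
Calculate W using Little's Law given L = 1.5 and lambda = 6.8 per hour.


W = L / lambda = 1.5 / 6.8 = 0.2206 hours

0.2206 hours


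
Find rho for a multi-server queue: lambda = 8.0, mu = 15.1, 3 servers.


rho = lambda / (c * mu) = 8.0 / (3 * 15.1) = 0.1766

0.1766


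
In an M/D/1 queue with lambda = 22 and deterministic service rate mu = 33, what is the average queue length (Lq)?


M/D/1: Lq = rho^2 / (2*(1-rho)) where rho = 22/33; Lq = 0.67

0.67


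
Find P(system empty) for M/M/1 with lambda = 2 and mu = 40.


P0 = 1 - rho = 1 - 2/40 = 0.95

0.95


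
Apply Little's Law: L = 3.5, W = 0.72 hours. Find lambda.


lambda = L / W = 3.5 / 0.72 = 4.86 per hour

4.86 per hour


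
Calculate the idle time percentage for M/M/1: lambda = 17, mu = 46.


Idle fraction = (1 - rho) * 100 = (1 - 17/46) * 100 = 63.0%

63.0%


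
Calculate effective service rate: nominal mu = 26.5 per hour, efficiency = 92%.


Effective rate = mu * efficiency = 26.5 * 0.92 = 24.38 per hour

24.38 per hour


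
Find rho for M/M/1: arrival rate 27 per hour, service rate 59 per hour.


rho = lambda/mu = 27/59 = 0.4576

0.4576


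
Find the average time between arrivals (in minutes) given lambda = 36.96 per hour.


Mean interarrival time = 60/lambda = 60/36.96 = 1.62 minutes

1.62 minutes


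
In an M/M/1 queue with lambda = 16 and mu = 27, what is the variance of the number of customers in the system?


rho = 16/27; Var(N) = rho/(1-rho)^2 = 3.57

3.57


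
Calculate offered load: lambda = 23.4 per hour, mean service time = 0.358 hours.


Offered load a = lambda * E[S] = 23.4 * 0.358 = 8.38 Erlangs

8.38 Erlangs


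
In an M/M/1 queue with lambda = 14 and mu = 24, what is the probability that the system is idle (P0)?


P0 = 1 - rho = 1 - 14/24 = 0.4167

0.4167


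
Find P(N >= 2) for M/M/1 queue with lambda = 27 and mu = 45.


P(N >= 2) = rho^2 = (27/45)^2 = 0.36

0.36


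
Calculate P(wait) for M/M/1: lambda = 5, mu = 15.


P(wait) = rho = lambda/mu = 5/15 = 0.3333

0.3333


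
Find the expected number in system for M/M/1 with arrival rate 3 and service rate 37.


rho = 3/37; L = rho/(1-rho) = 0.09

0.09


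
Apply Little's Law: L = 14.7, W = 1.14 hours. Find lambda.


lambda = L / W = 14.7 / 1.14 = 12.89 per hour

12.89 per hour


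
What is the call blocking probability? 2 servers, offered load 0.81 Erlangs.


B(N,A) = (A^N/N!) / sum(A^k/k!, k=0..N) with N=2, A=0.81 = 0.1534

0.1534


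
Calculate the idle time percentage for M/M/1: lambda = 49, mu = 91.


Idle fraction = (1 - rho) * 100 = (1 - 49/91) * 100 = 46.2%

46.2%


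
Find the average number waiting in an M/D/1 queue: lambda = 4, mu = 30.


M/D/1: Lq = rho^2 / (2*(1-rho)) where rho = 4/30; Lq = 0.01

0.01


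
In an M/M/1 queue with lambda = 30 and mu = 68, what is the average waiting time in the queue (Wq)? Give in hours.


rho = 30/68; Wq = rho/(mu - lambda) = 0.0116 hours

0.0116 hours


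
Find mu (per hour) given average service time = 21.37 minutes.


mu = 60 / avg_service_time = 60 / 21.37 = 2.81 per hour

2.81 per hour


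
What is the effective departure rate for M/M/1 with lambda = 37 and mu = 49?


For a stable queue (lambda < mu), throughput = lambda = 37 per hour

37 per hour


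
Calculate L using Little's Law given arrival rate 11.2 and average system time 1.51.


L = lambda * W = 11.2 * 1.51 = 16.91

16.91


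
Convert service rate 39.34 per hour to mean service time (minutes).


Mean service time = 60/mu = 60/39.34 = 1.53 minutes

1.53 minutes


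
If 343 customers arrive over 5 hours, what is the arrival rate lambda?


lambda = total arrivals / time = 343 / 5 = 68.6 per hour

68.6 per hour


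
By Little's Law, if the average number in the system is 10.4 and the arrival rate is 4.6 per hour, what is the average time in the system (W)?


W = L / lambda = 10.4 / 4.6 = 2.2609 hours

2.2609 hours


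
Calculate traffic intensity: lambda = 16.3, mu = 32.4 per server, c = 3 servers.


rho = lambda / (c * mu) = 16.3 / (3 * 32.4) = 0.1677

0.1677


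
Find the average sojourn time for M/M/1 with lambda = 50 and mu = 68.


W = 1/(mu - lambda) = 1/(68 - 50) = 0.0556 hours

0.0556 hours


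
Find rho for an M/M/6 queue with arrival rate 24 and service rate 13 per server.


rho = lambda/(c*mu) = 24/(6*13) = 0.3077

0.3077


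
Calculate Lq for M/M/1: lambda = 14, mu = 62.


rho = 14/62; Lq = rho^2/(1-rho) = 0.07

0.07


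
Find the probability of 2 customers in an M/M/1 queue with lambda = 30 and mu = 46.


rho = 30/46; P(n) = (1-rho)*rho^n = (1-30/46)*(30/46)^2 = 0.1479

0.1479


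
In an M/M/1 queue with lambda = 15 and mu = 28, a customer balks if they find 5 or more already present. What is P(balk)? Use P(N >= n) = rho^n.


P(N >= 5) = rho^5 = (15/28)^5 = 0.0441

0.0441


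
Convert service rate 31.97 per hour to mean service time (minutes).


Mean service time = 60/mu = 60/31.97 = 1.88 minutes

1.88 minutes


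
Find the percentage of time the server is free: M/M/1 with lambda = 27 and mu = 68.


Idle fraction = (1 - rho) * 100 = (1 - 27/68) * 100 = 60.3%

60.3%


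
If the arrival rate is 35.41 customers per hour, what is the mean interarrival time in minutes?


Mean interarrival time = 60/lambda = 60/35.41 = 1.69 minutes

1.69 minutes


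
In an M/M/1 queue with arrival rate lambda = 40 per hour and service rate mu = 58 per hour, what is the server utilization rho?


rho = lambda/mu = 40/58 = 0.6897

0.6897


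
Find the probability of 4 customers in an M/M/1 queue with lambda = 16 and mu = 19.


rho = 16/19; P(n) = (1-rho)*rho^n = (1-16/19)*(16/19)^4 = 0.0794

0.0794


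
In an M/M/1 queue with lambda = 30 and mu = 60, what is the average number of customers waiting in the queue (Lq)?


rho = 30/60; Lq = rho^2/(1-rho) = 0.5

0.5


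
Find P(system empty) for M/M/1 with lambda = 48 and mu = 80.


P0 = 1 - rho = 1 - 48/80 = 0.4

0.4


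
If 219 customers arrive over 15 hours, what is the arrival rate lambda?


lambda = total arrivals / time = 219 / 15 = 14.6 per hour

14.6 per hour


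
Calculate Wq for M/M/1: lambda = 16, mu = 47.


rho = 16/47; Wq = rho/(mu - lambda) = 0.011 hours

0.011 hours


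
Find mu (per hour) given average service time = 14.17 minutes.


mu = 60 / avg_service_time = 60 / 14.17 = 4.23 per hour

4.23 per hour


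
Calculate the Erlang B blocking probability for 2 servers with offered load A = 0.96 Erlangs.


B(N,A) = (A^N/N!) / sum(A^k/k!, k=0..N) with N=2, A=0.96 = 0.1904

0.1904


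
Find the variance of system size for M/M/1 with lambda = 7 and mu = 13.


rho = 7/13; Var(N) = rho/(1-rho)^2 = 2.53

2.53


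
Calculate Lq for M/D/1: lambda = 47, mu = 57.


M/D/1: Lq = rho^2 / (2*(1-rho)) where rho = 47/57; Lq = 1.94

1.94


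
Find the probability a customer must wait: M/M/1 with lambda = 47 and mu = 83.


P(wait) = rho = lambda/mu = 47/83 = 0.5663

0.5663


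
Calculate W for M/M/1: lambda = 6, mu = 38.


W = 1/(mu - lambda) = 1/(38 - 6) = 0.0313 hours

0.0313 hours


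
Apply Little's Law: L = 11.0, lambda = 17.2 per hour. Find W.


W = L / lambda = 11.0 / 17.2 = 0.6395 hours

0.6395 hours


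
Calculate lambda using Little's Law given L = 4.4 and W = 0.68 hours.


lambda = L / W = 4.4 / 0.68 = 6.47 per hour

6.47 per hour


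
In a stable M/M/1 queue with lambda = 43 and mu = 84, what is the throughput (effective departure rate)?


For a stable queue (lambda < mu), throughput = lambda = 43 per hour

43 per hour


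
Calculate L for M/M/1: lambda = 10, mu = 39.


rho = 10/39; L = rho/(1-rho) = 0.34

0.34


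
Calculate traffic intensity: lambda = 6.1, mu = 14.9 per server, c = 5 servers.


rho = lambda / (c * mu) = 6.1 / (5 * 14.9) = 0.0819

0.0819


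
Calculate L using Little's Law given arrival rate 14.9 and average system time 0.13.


L = lambda * W = 14.9 * 0.13 = 1.94

1.94


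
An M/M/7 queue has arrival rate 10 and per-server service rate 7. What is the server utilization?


rho = lambda/(c*mu) = 10/(7*7) = 0.2041

0.2041


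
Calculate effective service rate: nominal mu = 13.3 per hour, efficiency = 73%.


Effective rate = mu * efficiency = 13.3 * 0.73 = 9.71 per hour

9.71 per hour


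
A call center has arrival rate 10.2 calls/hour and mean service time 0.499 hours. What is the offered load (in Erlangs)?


Offered load a = lambda * E[S] = 10.2 * 0.499 = 5.09 Erlangs

5.09 Erlangs


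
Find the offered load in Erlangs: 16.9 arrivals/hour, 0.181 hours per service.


Offered load a = lambda * E[S] = 16.9 * 0.181 = 3.06 Erlangs

3.06 Erlangs


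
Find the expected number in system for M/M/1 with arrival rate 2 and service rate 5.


rho = 2/5; L = rho/(1-rho) = 0.67

0.67


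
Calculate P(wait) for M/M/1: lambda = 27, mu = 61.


P(wait) = rho = lambda/mu = 27/61 = 0.4426

0.4426


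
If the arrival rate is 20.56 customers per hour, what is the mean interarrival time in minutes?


Mean interarrival time = 60/lambda = 60/20.56 = 2.92 minutes

2.92 minutes


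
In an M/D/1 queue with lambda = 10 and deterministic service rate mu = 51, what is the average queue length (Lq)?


M/D/1: Lq = rho^2 / (2*(1-rho)) where rho = 10/51; Lq = 0.02

0.02


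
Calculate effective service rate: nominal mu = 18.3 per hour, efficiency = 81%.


Effective rate = mu * efficiency = 18.3 * 0.81 = 14.82 per hour

14.82 per hour


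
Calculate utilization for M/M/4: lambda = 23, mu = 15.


rho = lambda/(c*mu) = 23/(4*15) = 0.3833

0.3833


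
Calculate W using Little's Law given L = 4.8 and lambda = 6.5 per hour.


W = L / lambda = 4.8 / 6.5 = 0.7385 hours

0.7385 hours


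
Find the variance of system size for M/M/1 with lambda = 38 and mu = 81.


rho = 38/81; Var(N) = rho/(1-rho)^2 = 1.66

1.66


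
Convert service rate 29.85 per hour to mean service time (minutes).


Mean service time = 60/mu = 60/29.85 = 2.01 minutes

2.01 minutes


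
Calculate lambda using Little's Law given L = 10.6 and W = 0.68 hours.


lambda = L / W = 10.6 / 0.68 = 15.59 per hour

15.59 per hour


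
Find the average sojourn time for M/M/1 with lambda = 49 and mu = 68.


W = 1/(mu - lambda) = 1/(68 - 49) = 0.0526 hours

0.0526 hours


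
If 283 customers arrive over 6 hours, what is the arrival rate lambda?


lambda = total arrivals / time = 283 / 6 = 47.17 per hour

47.17 per hour


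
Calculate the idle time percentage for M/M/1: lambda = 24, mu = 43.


Idle fraction = (1 - rho) * 100 = (1 - 24/43) * 100 = 44.2%

44.2%


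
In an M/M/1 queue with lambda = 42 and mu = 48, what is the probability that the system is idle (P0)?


P0 = 1 - rho = 1 - 42/48 = 0.125

0.125


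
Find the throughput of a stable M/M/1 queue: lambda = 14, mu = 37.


For a stable queue (lambda < mu), throughput = lambda = 14 per hour

14 per hour


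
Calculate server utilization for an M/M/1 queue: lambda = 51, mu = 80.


rho = lambda/mu = 51/80 = 0.6375

0.6375


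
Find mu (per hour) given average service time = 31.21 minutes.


mu = 60 / avg_service_time = 60 / 31.21 = 1.92 per hour

1.92 per hour


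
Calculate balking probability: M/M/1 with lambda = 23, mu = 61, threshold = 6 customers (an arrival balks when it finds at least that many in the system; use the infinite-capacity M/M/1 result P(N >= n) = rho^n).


P(N >= 6) = rho^6 = (23/61)^6 = 0.0029

0.0029


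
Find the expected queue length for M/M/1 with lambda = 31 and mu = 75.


rho = 31/75; Lq = rho^2/(1-rho) = 0.29

0.29


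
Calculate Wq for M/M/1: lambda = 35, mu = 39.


rho = 35/39; Wq = rho/(mu - lambda) = 0.2244 hours

0.2244 hours


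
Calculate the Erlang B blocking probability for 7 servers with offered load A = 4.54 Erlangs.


B(N,A) = (A^N/N!) / sum(A^k/k!, k=0..N) with N=7, A=4.54 = 0.0925

0.0925


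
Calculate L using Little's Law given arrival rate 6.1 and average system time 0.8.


L = lambda * W = 6.1 * 0.8 = 4.88

4.88


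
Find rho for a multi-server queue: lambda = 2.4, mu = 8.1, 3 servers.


rho = lambda / (c * mu) = 2.4 / (3 * 8.1) = 0.0988

0.0988


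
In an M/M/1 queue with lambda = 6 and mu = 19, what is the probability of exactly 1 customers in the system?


rho = 6/19; P(n) = (1-rho)*rho^n = (1-6/19)*(6/19)^1 = 0.2161

0.2161


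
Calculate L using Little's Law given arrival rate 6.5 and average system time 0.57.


L = lambda * W = 6.5 * 0.57 = 3.71

3.71


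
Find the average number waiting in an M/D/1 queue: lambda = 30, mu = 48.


M/D/1: Lq = rho^2 / (2*(1-rho)) where rho = 30/48; Lq = 0.52

0.52


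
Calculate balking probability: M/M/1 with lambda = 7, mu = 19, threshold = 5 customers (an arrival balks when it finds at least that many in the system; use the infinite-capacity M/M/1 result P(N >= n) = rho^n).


P(N >= 5) = rho^5 = (7/19)^5 = 0.0068

0.0068


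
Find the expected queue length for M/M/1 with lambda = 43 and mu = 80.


rho = 43/80; Lq = rho^2/(1-rho) = 0.62

0.62


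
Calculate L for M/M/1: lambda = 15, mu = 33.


rho = 15/33; L = rho/(1-rho) = 0.83

0.83


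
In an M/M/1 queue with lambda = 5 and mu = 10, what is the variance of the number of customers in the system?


rho = 5/10; Var(N) = rho/(1-rho)^2 = 2.0

2.0


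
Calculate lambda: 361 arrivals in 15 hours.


lambda = total arrivals / time = 361 / 15 = 24.07 per hour

24.07 per hour


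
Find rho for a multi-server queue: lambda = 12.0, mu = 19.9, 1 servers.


rho = lambda / (c * mu) = 12.0 / (1 * 19.9) = 0.603

0.603


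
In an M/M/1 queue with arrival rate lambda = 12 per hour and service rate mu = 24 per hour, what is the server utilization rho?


rho = lambda/mu = 12/24 = 0.5

0.5


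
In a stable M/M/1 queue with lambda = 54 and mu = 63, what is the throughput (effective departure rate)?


For a stable queue (lambda < mu), throughput = lambda = 54 per hour

54 per hour


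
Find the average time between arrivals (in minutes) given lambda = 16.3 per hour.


Mean interarrival time = 60/lambda = 60/16.3 = 3.68 minutes

3.68 minutes


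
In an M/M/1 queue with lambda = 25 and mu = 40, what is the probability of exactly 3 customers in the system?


rho = 25/40; P(n) = (1-rho)*rho^n = (1-25/40)*(25/40)^3 = 0.0916

0.0916


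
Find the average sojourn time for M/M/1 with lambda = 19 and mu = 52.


W = 1/(mu - lambda) = 1/(52 - 19) = 0.0303 hours

0.0303 hours


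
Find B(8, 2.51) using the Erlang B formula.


B(N,A) = (A^N/N!) / sum(A^k/k!, k=0..N) with N=8, A=2.51 = 0.0032

0.0032


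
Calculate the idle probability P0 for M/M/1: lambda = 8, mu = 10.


P0 = 1 - rho = 1 - 8/10 = 0.2

0.2


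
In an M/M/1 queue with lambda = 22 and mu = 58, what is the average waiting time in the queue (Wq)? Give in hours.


rho = 22/58; Wq = rho/(mu - lambda) = 0.0105 hours

0.0105 hours


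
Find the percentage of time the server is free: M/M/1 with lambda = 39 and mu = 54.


Idle fraction = (1 - rho) * 100 = (1 - 39/54) * 100 = 27.8%

27.8%


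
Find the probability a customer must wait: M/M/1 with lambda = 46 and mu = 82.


P(wait) = rho = lambda/mu = 46/82 = 0.561

0.561


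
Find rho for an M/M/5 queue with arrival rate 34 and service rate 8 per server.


rho = lambda/(c*mu) = 34/(5*8) = 0.85

0.85


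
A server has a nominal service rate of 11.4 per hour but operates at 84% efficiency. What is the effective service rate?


Effective rate = mu * efficiency = 11.4 * 0.84 = 9.58 per hour

9.58 per hour


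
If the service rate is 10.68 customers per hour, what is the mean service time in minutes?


Mean service time = 60/mu = 60/10.68 = 5.62 minutes

5.62 minutes


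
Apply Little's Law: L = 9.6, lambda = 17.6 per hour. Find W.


W = L / lambda = 9.6 / 17.6 = 0.5455 hours

0.5455 hours


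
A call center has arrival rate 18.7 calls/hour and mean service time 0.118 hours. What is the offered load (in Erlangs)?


Offered load a = lambda * E[S] = 18.7 * 0.118 = 2.21 Erlangs

2.21 Erlangs


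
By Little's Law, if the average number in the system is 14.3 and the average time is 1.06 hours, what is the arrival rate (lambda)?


lambda = L / W = 14.3 / 1.06 = 13.49 per hour

13.49 per hour


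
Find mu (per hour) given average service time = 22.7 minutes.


mu = 60 / avg_service_time = 60 / 22.7 = 2.64 per hour

2.64 per hour


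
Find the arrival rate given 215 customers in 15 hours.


lambda = total arrivals / time = 215 / 15 = 14.33 per hour

14.33 per hour


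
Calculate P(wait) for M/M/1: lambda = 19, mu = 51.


P(wait) = rho = lambda/mu = 19/51 = 0.3725

0.3725


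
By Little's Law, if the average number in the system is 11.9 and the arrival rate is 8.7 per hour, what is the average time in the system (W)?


W = L / lambda = 11.9 / 8.7 = 1.3678 hours

1.3678 hours


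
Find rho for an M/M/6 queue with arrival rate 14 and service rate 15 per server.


rho = lambda/(c*mu) = 14/(6*15) = 0.1556

0.1556


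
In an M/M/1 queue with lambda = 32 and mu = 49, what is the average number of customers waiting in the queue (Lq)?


rho = 32/49; Lq = rho^2/(1-rho) = 1.23

1.23


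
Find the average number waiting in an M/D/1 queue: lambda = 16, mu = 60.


M/D/1: Lq = rho^2 / (2*(1-rho)) where rho = 16/60; Lq = 0.05

0.05


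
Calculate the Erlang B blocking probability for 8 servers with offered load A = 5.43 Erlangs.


B(N,A) = (A^N/N!) / sum(A^k/k!, k=0..N) with N=8, A=5.43 = 0.0913

0.0913


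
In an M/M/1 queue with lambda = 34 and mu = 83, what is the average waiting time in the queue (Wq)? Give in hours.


rho = 34/83; Wq = rho/(mu - lambda) = 0.0084 hours

0.0084 hours


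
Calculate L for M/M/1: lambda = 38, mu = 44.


rho = 38/44; L = rho/(1-rho) = 6.33

6.33


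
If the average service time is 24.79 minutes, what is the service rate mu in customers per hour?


mu = 60 / avg_service_time = 60 / 24.79 = 2.42 per hour

2.42 per hour


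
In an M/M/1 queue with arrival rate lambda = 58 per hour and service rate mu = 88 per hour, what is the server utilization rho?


rho = lambda/mu = 58/88 = 0.6591

0.6591


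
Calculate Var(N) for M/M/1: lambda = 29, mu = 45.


rho = 29/45; Var(N) = rho/(1-rho)^2 = 5.1

5.1


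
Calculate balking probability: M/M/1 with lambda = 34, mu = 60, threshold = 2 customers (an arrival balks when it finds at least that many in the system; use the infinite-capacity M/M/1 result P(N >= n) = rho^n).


P(N >= 2) = rho^2 = (34/60)^2 = 0.3211

0.3211


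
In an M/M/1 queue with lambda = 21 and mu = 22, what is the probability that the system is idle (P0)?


P0 = 1 - rho = 1 - 21/22 = 0.0455

0.0455


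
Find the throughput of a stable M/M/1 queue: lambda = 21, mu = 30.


For a stable queue (lambda < mu), throughput = lambda = 21 per hour

21 per hour


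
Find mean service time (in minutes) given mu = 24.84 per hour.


Mean service time = 60/mu = 60/24.84 = 2.42 minutes

2.42 minutes


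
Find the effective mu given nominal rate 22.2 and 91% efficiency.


Effective rate = mu * efficiency = 22.2 * 0.91 = 20.2 per hour

20.2 per hour


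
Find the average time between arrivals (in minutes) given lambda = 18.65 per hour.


Mean interarrival time = 60/lambda = 60/18.65 = 3.22 minutes

3.22 minutes


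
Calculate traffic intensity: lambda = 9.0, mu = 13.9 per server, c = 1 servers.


rho = lambda / (c * mu) = 9.0 / (1 * 13.9) = 0.6475

0.6475


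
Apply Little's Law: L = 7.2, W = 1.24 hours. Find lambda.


lambda = L / W = 7.2 / 1.24 = 5.81 per hour

5.81 per hour


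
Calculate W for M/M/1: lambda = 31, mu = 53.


W = 1/(mu - lambda) = 1/(53 - 31) = 0.0455 hours

0.0455 hours


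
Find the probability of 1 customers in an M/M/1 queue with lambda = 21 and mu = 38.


rho = 21/38; P(n) = (1-rho)*rho^n = (1-21/38)*(21/38)^1 = 0.2472

0.2472


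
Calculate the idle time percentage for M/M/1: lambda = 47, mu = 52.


Idle fraction = (1 - rho) * 100 = (1 - 47/52) * 100 = 9.6%

9.6%


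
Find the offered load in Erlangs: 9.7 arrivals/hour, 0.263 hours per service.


Offered load a = lambda * E[S] = 9.7 * 0.263 = 2.55 Erlangs

2.55 Erlangs


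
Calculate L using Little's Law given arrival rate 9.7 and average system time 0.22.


L = lambda * W = 9.7 * 0.22 = 2.13

2.13


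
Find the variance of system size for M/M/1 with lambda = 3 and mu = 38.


rho = 3/38; Var(N) = rho/(1-rho)^2 = 0.09

0.09


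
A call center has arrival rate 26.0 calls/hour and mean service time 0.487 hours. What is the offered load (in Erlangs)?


Offered load a = lambda * E[S] = 26.0 * 0.487 = 12.66 Erlangs

12.66 Erlangs


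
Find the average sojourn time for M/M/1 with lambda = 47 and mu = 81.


W = 1/(mu - lambda) = 1/(81 - 47) = 0.0294 hours

0.0294 hours


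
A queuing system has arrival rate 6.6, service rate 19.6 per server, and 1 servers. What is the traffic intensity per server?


rho = lambda / (c * mu) = 6.6 / (1 * 19.6) = 0.3367

0.3367


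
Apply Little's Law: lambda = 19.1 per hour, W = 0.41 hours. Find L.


L = lambda * W = 19.1 * 0.41 = 7.83

7.83


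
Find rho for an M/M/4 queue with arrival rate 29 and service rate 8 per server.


rho = lambda/(c*mu) = 29/(4*8) = 0.9063

0.9063


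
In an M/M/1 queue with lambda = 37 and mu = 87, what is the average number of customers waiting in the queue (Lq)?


rho = 37/87; Lq = rho^2/(1-rho) = 0.31

0.31


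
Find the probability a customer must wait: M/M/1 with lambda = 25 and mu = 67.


P(wait) = rho = lambda/mu = 25/67 = 0.3731

0.3731


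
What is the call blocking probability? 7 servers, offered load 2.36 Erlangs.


B(N,A) = (A^N/N!) / sum(A^k/k!, k=0..N) with N=7, A=2.36 = 0.0077

0.0077


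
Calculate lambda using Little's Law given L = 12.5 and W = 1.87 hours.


lambda = L / W = 12.5 / 1.87 = 6.68 per hour

6.68 per hour


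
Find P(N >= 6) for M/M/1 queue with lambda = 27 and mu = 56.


P(N >= 6) = rho^6 = (27/56)^6 = 0.0126

0.0126


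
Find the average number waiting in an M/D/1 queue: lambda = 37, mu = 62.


M/D/1: Lq = rho^2 / (2*(1-rho)) where rho = 37/62; Lq = 0.44

0.44


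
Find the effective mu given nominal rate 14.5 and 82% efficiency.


Effective rate = mu * efficiency = 14.5 * 0.82 = 11.89 per hour

11.89 per hour


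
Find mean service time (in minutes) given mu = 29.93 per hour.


Mean service time = 60/mu = 60/29.93 = 2.0 minutes

2.0 minutes


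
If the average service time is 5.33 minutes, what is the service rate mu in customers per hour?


mu = 60 / avg_service_time = 60 / 5.33 = 11.26 per hour

11.26 per hour


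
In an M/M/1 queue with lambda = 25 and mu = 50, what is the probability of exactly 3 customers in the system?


rho = 25/50; P(n) = (1-rho)*rho^n = (1-25/50)*(25/50)^3 = 0.0625

0.0625


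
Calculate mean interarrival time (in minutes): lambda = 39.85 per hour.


Mean interarrival time = 60/lambda = 60/39.85 = 1.51 minutes

1.51 minutes


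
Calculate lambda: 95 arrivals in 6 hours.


lambda = total arrivals / time = 95 / 6 = 15.83 per hour

15.83 per hour


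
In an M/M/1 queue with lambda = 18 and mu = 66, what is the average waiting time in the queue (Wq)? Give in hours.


rho = 18/66; Wq = rho/(mu - lambda) = 0.0057 hours

0.0057 hours


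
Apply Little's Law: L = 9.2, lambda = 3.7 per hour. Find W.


W = L / lambda = 9.2 / 3.7 = 2.4865 hours

2.4865 hours


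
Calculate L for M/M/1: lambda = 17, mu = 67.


rho = 17/67; L = rho/(1-rho) = 0.34

0.34


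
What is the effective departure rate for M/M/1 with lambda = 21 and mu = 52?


For a stable queue (lambda < mu), throughput = lambda = 21 per hour

21 per hour


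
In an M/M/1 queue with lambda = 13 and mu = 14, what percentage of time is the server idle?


Idle fraction = (1 - rho) * 100 = (1 - 13/14) * 100 = 7.1%

7.1%


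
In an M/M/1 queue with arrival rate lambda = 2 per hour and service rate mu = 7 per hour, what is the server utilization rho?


rho = lambda/mu = 2/7 = 0.2857

0.2857


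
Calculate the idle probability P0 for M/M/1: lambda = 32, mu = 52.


P0 = 1 - rho = 1 - 32/52 = 0.3846

0.3846


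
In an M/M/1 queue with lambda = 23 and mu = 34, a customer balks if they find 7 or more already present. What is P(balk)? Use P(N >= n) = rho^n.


P(N >= 7) = rho^7 = (23/34)^7 = 0.0648

0.0648


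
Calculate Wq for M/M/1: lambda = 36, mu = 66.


rho = 36/66; Wq = rho/(mu - lambda) = 0.0182 hours

0.0182 hours


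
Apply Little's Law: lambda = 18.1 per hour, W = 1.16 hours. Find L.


L = lambda * W = 18.1 * 1.16 = 21.0

21.0


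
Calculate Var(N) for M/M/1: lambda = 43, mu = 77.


rho = 43/77; Var(N) = rho/(1-rho)^2 = 2.86

2.86


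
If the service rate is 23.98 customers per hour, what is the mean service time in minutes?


Mean service time = 60/mu = 60/23.98 = 2.5 minutes

2.5 minutes


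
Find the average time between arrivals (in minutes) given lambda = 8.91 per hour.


Mean interarrival time = 60/lambda = 60/8.91 = 6.73 minutes

6.73 minutes


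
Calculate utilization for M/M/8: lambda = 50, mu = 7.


rho = lambda/(c*mu) = 50/(8*7) = 0.8929

0.8929


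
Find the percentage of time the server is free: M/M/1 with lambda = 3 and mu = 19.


Idle fraction = (1 - rho) * 100 = (1 - 3/19) * 100 = 84.2%

84.2%


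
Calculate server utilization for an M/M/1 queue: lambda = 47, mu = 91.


rho = lambda/mu = 47/91 = 0.5165

0.5165


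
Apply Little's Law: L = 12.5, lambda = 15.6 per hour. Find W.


W = L / lambda = 12.5 / 15.6 = 0.8013 hours

0.8013 hours


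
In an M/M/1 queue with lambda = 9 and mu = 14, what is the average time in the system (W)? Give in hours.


W = 1/(mu - lambda) = 1/(14 - 9) = 0.2 hours

0.2 hours


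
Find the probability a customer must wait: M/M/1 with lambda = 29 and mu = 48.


P(wait) = rho = lambda/mu = 29/48 = 0.6042

0.6042


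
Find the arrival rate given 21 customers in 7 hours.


lambda = total arrivals / time = 21 / 7 = 3.0 per hour

3.0 per hour


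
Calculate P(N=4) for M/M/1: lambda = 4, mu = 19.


rho = 4/19; P(n) = (1-rho)*rho^n = (1-4/19)*(4/19)^4 = 0.0016

0.0016


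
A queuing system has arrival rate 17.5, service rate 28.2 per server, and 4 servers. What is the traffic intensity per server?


rho = lambda / (c * mu) = 17.5 / (4 * 28.2) = 0.1551

0.1551


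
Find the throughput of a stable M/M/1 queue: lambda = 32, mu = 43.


For a stable queue (lambda < mu), throughput = lambda = 32 per hour

32 per hour


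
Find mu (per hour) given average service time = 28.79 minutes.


mu = 60 / avg_service_time = 60 / 28.79 = 2.08 per hour

2.08 per hour


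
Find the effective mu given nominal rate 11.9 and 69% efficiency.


Effective rate = mu * efficiency = 11.9 * 0.69 = 8.21 per hour

8.21 per hour


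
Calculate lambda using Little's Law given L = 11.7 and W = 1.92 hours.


lambda = L / W = 11.7 / 1.92 = 6.09 per hour

6.09 per hour


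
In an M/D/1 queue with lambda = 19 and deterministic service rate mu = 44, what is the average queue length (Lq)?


M/D/1: Lq = rho^2 / (2*(1-rho)) where rho = 19/44; Lq = 0.16

0.16


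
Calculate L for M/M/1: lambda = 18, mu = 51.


rho = 18/51; L = rho/(1-rho) = 0.55

0.55


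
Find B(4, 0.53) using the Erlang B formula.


B(N,A) = (A^N/N!) / sum(A^k/k!, k=0..N) with N=4, A=0.53 = 0.0019

0.0019


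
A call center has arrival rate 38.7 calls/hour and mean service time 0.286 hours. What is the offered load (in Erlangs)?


Offered load a = lambda * E[S] = 38.7 * 0.286 = 11.07 Erlangs

11.07 Erlangs


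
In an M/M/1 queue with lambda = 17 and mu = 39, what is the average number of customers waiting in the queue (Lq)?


rho = 17/39; Lq = rho^2/(1-rho) = 0.34

0.34


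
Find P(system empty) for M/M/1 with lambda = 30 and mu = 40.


P0 = 1 - rho = 1 - 30/40 = 0.25

0.25


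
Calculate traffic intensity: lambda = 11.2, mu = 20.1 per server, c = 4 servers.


rho = lambda / (c * mu) = 11.2 / (4 * 20.1) = 0.1393

0.1393


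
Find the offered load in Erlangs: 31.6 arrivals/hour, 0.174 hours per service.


Offered load a = lambda * E[S] = 31.6 * 0.174 = 5.5 Erlangs

5.5 Erlangs


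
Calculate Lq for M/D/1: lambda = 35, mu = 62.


M/D/1: Lq = rho^2 / (2*(1-rho)) where rho = 35/62; Lq = 0.37

0.37


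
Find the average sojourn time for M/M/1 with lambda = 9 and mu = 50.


W = 1/(mu - lambda) = 1/(50 - 9) = 0.0244 hours

0.0244 hours


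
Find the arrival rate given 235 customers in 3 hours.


lambda = total arrivals / time = 235 / 3 = 78.33 per hour

78.33 per hour


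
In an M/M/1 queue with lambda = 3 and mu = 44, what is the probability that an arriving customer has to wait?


P(wait) = rho = lambda/mu = 3/44 = 0.0682

0.0682


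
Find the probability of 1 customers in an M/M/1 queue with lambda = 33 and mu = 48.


rho = 33/48; P(n) = (1-rho)*rho^n = (1-33/48)*(33/48)^1 = 0.2148

0.2148


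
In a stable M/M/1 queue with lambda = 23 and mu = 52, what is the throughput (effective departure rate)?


For a stable queue (lambda < mu), throughput = lambda = 23 per hour

23 per hour


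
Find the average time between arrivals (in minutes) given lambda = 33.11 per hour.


Mean interarrival time = 60/lambda = 60/33.11 = 1.81 minutes

1.81 minutes


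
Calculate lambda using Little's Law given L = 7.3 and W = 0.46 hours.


lambda = L / W = 7.3 / 0.46 = 15.87 per hour

15.87 per hour


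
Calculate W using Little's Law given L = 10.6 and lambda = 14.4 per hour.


W = L / lambda = 10.6 / 14.4 = 0.7361 hours

0.7361 hours


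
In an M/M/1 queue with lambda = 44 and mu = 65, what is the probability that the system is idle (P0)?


P0 = 1 - rho = 1 - 44/65 = 0.3231

0.3231


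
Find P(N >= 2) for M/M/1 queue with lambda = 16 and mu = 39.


P(N >= 2) = rho^2 = (16/39)^2 = 0.1683

0.1683


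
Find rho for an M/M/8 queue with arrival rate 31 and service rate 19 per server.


rho = lambda/(c*mu) = 31/(8*19) = 0.2039

0.2039


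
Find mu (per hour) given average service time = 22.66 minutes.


mu = 60 / avg_service_time = 60 / 22.66 = 2.65 per hour

2.65 per hour


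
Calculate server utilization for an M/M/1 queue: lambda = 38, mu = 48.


rho = lambda/mu = 38/48 = 0.7917

0.7917


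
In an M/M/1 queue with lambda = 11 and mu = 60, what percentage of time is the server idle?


Idle fraction = (1 - rho) * 100 = (1 - 11/60) * 100 = 81.7%

81.7%


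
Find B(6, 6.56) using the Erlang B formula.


B(N,A) = (A^N/N!) / sum(A^k/k!, k=0..N) with N=6, A=6.56 = 0.3031

0.3031


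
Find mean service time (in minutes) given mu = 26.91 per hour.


Mean service time = 60/mu = 60/26.91 = 2.23 minutes

2.23 minutes


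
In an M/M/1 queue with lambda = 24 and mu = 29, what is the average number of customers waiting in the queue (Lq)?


rho = 24/29; Lq = rho^2/(1-rho) = 3.97

3.97


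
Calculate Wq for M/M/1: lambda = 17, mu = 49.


rho = 17/49; Wq = rho/(mu - lambda) = 0.0108 hours

0.0108 hours


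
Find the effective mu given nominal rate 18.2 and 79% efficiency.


Effective rate = mu * efficiency = 18.2 * 0.79 = 14.38 per hour

14.38 per hour


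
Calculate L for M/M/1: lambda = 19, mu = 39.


rho = 19/39; L = rho/(1-rho) = 0.95

0.95


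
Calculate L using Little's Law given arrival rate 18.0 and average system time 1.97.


L = lambda * W = 18.0 * 1.97 = 35.46

35.46


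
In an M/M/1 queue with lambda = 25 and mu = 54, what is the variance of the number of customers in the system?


rho = 25/54; Var(N) = rho/(1-rho)^2 = 1.61

1.61


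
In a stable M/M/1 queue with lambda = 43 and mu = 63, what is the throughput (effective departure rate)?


For a stable queue (lambda < mu), throughput = lambda = 43 per hour

43 per hour


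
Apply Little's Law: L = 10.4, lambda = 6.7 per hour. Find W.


W = L / lambda = 10.4 / 6.7 = 1.5522 hours

1.5522 hours


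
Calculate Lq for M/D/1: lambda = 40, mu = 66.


M/D/1: Lq = rho^2 / (2*(1-rho)) where rho = 40/66; Lq = 0.47

0.47


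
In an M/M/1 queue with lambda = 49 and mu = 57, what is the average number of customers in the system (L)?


rho = 49/57; L = rho/(1-rho) = 6.13

6.13


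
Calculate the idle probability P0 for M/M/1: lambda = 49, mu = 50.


P0 = 1 - rho = 1 - 49/50 = 0.02

0.02


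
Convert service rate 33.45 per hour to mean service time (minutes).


Mean service time = 60/mu = 60/33.45 = 1.79 minutes

1.79 minutes


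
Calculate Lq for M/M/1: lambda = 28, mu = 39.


rho = 28/39; Lq = rho^2/(1-rho) = 1.83

1.83


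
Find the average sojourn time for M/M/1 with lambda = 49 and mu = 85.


W = 1/(mu - lambda) = 1/(85 - 49) = 0.0278 hours

0.0278 hours


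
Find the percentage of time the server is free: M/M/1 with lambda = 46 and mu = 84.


Idle fraction = (1 - rho) * 100 = (1 - 46/84) * 100 = 45.2%

45.2%


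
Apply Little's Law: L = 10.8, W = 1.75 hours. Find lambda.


lambda = L / W = 10.8 / 1.75 = 6.17 per hour

6.17 per hour


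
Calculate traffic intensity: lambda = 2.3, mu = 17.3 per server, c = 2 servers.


rho = lambda / (c * mu) = 2.3 / (2 * 17.3) = 0.0665

0.0665


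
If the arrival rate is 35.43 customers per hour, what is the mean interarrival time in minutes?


Mean interarrival time = 60/lambda = 60/35.43 = 1.69 minutes

1.69 minutes


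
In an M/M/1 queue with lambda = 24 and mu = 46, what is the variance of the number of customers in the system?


rho = 24/46; Var(N) = rho/(1-rho)^2 = 2.28

2.28
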